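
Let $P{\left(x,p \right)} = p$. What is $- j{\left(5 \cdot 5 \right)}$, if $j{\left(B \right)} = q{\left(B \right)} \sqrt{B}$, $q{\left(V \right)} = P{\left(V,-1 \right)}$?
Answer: $5$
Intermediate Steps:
$q{\left(V \right)} = -1$
$j{\left(B \right)} = - \sqrt{B}$
$- j{\left(5 \cdot 5 \right)} = - \left(-1\right) \sqrt{5 \cdot 5} = - \left(-1\right) \sqrt{25} = - \left(-1\right) 5 = \left(-1\right) \left(-5\right) = 5$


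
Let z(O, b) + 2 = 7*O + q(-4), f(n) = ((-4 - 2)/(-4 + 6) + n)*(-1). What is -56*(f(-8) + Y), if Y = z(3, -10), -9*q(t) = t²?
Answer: -14224/9 ≈ -1580.4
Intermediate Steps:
q(t) = -t²/9
f(n) = 3 - n (f(n) = (-6/2 + n)*(-1) = (-6*½ + n)*(-1) = (-3 + n)*(-1) = 3 - n)
z(O, b) = -34/9 + 7*O (z(O, b) = -2 + (7*O - ⅑*(-4)²) = -2 + (7*O - ⅑*16) = -2 + (7*O - 16/9) = -2 + (-16/9 + 7*O) = -34/9 + 7*O)
Y = 155/9 (Y = -34/9 + 7*3 = -34/9 + 21 = 155/9 ≈ 17.222)
-56*(f(-8) + Y) = -56*((3 - 1*(-8)) + 155/9) = -56*((3 + 8) + 155/9) = -56*(11 + 155/9) = -56*254/9 = -14224/9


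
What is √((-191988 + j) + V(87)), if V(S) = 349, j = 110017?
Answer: I*√81622 ≈ 285.7*I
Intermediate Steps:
√((-191988 + j) + V(87)) = √((-191988 + 110017) + 349) = √(-81971 + 349) = √(-81622) = I*√81622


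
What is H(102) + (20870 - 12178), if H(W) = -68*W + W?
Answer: 1858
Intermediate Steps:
H(W) = -67*W
H(102) + (20870 - 12178) = -67*102 + (20870 - 12178) = -6834 + 8692 = 1858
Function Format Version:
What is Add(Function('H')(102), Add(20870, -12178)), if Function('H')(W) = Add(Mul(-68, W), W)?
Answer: 1858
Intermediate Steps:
Function('H')(W) = Mul(-67, W)
Add(Function('H')(102), Add(20870, -12178)) = Add(Mul(-67, 102), Add(20870, -12178)) = Add(-6834, 8692) = 1858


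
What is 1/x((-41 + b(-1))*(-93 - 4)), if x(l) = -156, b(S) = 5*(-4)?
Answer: -1/156 ≈ -0.0064103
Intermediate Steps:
b(S) = -20
1/x((-41 + b(-1))*(-93 - 4)) = 1/(-156) = -1/156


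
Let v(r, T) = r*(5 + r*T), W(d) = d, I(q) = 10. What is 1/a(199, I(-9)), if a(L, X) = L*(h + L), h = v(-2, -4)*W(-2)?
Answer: 1/49949 ≈ 2.0020e-5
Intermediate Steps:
v(r, T) = r*(5 + T*r)
h = 52 (h = -2*(5 - 4*(-2))*(-2) = -2*(5 + 8)*(-2) = -2*13*(-2) = -26*(-2) = 52)
a(L, X) = L*(52 + L)
1/a(199, I(-9)) = 1/(199*(52 + 199)) = 1/(199*251) = 1/49949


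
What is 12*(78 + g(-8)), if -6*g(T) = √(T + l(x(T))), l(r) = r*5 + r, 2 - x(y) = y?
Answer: 936 - 4*√13 ≈ 921.58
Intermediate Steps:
x(y) = 2 - y
l(r) = 6*r (l(r) = 5*r + r = 6*r)
g(T) = -√(12 - 5*T)/6 (g(T) = -√(T + 6*(2 - T))/6 = -√(T + (12 - 6*T))/6 = -√(12 - 5*T)/6)
12*(78 + g(-8)) = 12*(78 - √(12 - 5*(-8))/6) = 12*(78 - √(12 + 40)/6) = 12*(78 - √13/3) = 936 - 4*√13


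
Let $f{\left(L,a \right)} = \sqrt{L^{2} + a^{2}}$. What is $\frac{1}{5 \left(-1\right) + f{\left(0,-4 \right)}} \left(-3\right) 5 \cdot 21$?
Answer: $315$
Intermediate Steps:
$\frac{1}{5 \left(-1\right) + f{\left(0,-4 \right)}} \left(-3\right) 5 \cdot 21 = \frac{1}{5 \left(-1\right) + \sqrt{0^{2} + \left(-4\right)^{2}}} \left(-3\right) 5 \cdot 21 = \frac{1}{-5 + \sqrt{0 + 16}} \left(-3\right) 5 \cdot 21 = \frac{1}{-5 + \sqrt{16}} \left(-3\right) 5 \cdot 21 = \frac{1}{-5 + 4} \left(-3\right) 5 \cdot 21 = \frac{1}{-1} \left(-3\right) 5 \cdot 21 = \left(-1\right) \left(-3\right) 5 \cdot 21 = 3 \cdot 5 \cdot 21 = 15 \cdot 21 = 315$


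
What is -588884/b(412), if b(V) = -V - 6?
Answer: 294442/209 ≈ 1408.8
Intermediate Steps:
b(V) = -6 - V
-588884/b(412) = -588884/(-6 - 1*412) = -588884/(-6 - 412) = -588884/(-418) = -588884*(-1/418) = 294442/209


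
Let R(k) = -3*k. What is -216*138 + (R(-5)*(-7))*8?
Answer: -30648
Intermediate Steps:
-216*138 + (R(-5)*(-7))*8 = -216*138 + (-3*(-5)*(-7))*8 = -29808 + (15*(-7))*8 = -29808 - 105*8 = -29808 - 840 = -30648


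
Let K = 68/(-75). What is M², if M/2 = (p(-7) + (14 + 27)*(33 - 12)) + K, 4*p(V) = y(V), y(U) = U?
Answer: 66307795009/22500 ≈ 2.9470e+6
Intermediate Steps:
p(V) = V/4
K = -68/75 (K = 68*(-1/75) = -68/75 ≈ -0.90667)
M = 257503/150 (M = 2*(((¼)*(-7) + (14 + 27)*(33 - 12)) - 68/75) = 2*((-7/4 + 41*21) - 68/75) = 2*((-7/4 + 861) - 68/75) = 2*(3437/4 - 68/75) = 2*(257503/300) = 257503/150 ≈ 1716.7)
M² = (257503/150)² = 66307795009/22500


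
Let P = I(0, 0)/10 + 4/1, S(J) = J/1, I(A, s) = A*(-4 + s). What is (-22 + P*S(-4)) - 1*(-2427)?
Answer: 2389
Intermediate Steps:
S(J) = J (S(J) = J*1 = J)
P = 4 (P = (0*(-4 + 0))/10 + 4/1 = (0*(-4))*(⅒) + 4*1 = 0*(⅒) + 4 = 0 + 4 = 4)
(-22 + P*S(-4)) - 1*(-2427) = (-22 + 4*(-4)) - 1*(-2427) = (-22 - 16) + 2427 = -38 + 2427 = 2389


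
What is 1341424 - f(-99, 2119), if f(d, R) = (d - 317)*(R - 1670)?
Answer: 1528208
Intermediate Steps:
f(d, R) = (-1670 + R)*(-317 + d) (f(d, R) = (-317 + d)*(-1670 + R) = (-1670 + R)*(-317 + d))
1341424 - f(-99, 2119) = 1341424 - (529390 - 1670*(-99) - 317*2119 + 2119*(-99)) = 1341424 - (529390 + 165330 - 671723 - 209781) = 1341424 - 1*(-186784) = 1341424 + 186784 = 1528208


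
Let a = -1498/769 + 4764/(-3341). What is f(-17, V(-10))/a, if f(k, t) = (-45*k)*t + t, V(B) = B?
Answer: 9840147070/4334167 ≈ 2270.4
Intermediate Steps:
f(k, t) = t - 45*k*t (f(k, t) = -45*k*t + t = t - 45*k*t)
a = -8668334/2569229 (a = -1498*1/769 + 4764*(-1/3341) = -1498/769 - 4764/3341 = -8668334/2569229 ≈ -3.3739)
f(-17, V(-10))/a = (-10*(1 - 45*(-17)))/(-8668334/2569229) = -10*(1 + 765)*(-2569229/8668334) = -10*766*(-2569229/8668334) = -7660*(-2569229/8668334) = 9840147070/4334167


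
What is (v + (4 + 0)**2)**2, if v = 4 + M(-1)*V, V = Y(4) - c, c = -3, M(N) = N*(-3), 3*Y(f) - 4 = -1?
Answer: 1024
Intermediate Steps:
Y(f) = 1 (Y(f) = 4/3 + (1/3)*(-1) = 4/3 - 1/3 = 1)
M(N) = -3*N
V = 4 (V = 1 - 1*(-3) = 1 + 3 = 4)
v = 16 (v = 4 - 3*(-1)*4 = 4 + 3*4 = 4 + 12 = 16)
(v + (4 + 0)**2)**2 = (16 + (4 + 0)**2)**2 = (16 + 4**2)**2 = (16 + 16)**2 = 32**2 = 1024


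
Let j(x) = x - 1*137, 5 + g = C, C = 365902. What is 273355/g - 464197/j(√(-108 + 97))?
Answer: 74358943441/21953820 + 464197*I*√11/18780 ≈ 3387.1 + 81.979*I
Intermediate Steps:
g = 365897 (g = -5 + 365902 = 365897)
j(x) = -137 + x (j(x) = x - 137 = -137 + x)
273355/g - 464197/j(√(-108 + 97)) = 273355/365897 - 464197/(-137 + √(-108 + 97)) = 273355*(1/365897) - 464197/(-137 + √(-11)) = 273355/365897 - 464197/(-137 + I*√11)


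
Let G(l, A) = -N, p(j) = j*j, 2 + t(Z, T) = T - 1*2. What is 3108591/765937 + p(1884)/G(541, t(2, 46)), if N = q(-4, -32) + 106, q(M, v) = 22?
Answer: -169891361289/6127496 ≈ -27726.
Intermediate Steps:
N = 128 (N = 22 + 106 = 128)
t(Z, T) = -4 + T (t(Z, T) = -2 + (T - 1*2) = -2 + (T - 2) = -2 + (-2 + T) = -4 + T)
p(j) = j²
G(l, A) = -128 (G(l, A) = -1*128 = -128)
3108591/765937 + p(1884)/G(541, t(2, 46)) = 3108591/765937 + 1884²/(-128) = 3108591*(1/765937) + 3549456*(-1/128) = 3108591/765937 - 221841/8 = -169891361289/6127496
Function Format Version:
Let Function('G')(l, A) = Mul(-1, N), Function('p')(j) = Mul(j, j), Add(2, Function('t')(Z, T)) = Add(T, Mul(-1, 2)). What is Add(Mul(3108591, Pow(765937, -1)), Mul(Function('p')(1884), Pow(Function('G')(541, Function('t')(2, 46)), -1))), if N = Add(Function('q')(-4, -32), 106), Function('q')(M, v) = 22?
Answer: Rational(-169891361289, 6127496) ≈ -27726.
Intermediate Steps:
N = 128 (N = Add(22, 106) = 128)
Function('t')(Z, T) = Add(-4, T) (Function('t')(Z, T) = Add(-2, Add(T, Mul(-1, 2))) = Add(-2, Add(T, -2)) = Add(-2, Add(-2, T)) = Add(-4, T))
Function('p')(j) = Pow(j, 2)
Function('G')(l, A) = -128 (Function('G')(l, A) = Mul(-1, 128) = -128)
Add(Mul(3108591, Pow(765937, -1)), Mul(Function('p')(1884), Pow(Function('G')(541, Function('t')(2, 46)), -1))) = Add(Mul(3108591, Pow(765937, -1)), Mul(Pow(1884, 2), Pow(-128, -1))) = Add(Mul(3108591, Rational(1, 765937)), Mul(3549456, Rational(-1, 128))) = Add(Rational(3108591, 765937), Rational(-221841, 8)) = Rational(-169891361289, 6127496)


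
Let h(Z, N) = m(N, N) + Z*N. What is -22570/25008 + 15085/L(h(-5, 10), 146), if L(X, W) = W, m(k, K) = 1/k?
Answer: 93487615/912792 ≈ 102.42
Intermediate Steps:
h(Z, N) = 1/N + N*Z (h(Z, N) = 1/N + Z*N = 1/N + N*Z)
-22570/25008 + 15085/L(h(-5, 10), 146) = -22570/25008 + 15085/146 = -22570*1/25008 + 15085*(1/146) = -11285/12504 + 15085/146 = 93487615/912792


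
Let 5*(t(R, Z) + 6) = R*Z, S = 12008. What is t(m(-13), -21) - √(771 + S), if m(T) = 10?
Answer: -48 - √12779 ≈ -161.04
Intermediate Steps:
t(R, Z) = -6 + R*Z/5 (t(R, Z) = -6 + (R*Z)/5 = -6 + R*Z/5)
t(m(-13), -21) - √(771 + S) = (-6 + (⅕)*10*(-21)) - √(771 + 12008) = (-6 - 42) - √12779 = -48 - √12779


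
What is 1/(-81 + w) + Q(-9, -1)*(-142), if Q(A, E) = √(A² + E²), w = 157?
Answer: 1/76 - 142*√82 ≈ -1285.9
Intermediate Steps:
1/(-81 + w) + Q(-9, -1)*(-142) = 1/(-81 + 157) + √((-9)² + (-1)²)*(-142) = 1/76 + √(81 + 1)*(-142) = 1/76 + √82*(-142) = 1/76 - 142*√82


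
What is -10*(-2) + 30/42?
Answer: 145/7 ≈ 20.714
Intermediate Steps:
-10*(-2) + 30/42 = 20 + 30*(1/42) = 20 + 5/7 = 145/7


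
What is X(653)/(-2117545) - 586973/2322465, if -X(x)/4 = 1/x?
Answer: -162328189553849/642280893784305 ≈ -0.25274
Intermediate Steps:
X(x) = -4/x
X(653)/(-2117545) - 586973/2322465 = -4/653/(-2117545) - 586973/2322465 = -4*1/653*(-1/2117545) - 586973*1/2322465 = -4/653*(-1/2117545) - 586973/2322465 = 4/1382756885 - 586973/2322465 = -162328189553849/642280893784305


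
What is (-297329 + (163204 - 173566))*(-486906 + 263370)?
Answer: 68780015376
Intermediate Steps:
(-297329 + (163204 - 173566))*(-486906 + 263370) = (-297329 - 10362)*(-223536) = -307691*(-223536) = 68780015376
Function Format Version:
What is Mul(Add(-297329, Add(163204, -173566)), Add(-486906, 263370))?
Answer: 68780015376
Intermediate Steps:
Mul(Add(-297329, Add(163204, -173566)), Add(-486906, 263370)) = Mul(Add(-297329, -10362), -223536) = Mul(-307691, -223536) = 68780015376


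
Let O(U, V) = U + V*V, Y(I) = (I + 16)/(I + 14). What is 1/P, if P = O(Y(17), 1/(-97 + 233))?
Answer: 573376/610399 ≈ 0.93935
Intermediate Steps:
Y(I) = (16 + I)/(14 + I)
O(U, V) = U + V²
P = 610399/573376 (P = (16 + 17)/(14 + 17) + (1/(-97 + 233))² = 33/31 + (1/136)² = (1/31)*33 + (1/136)² = 33/31 + 1/18496 = 610399/573376 ≈ 1.0646)
1/P = 1/(610399/573376) = 573376/610399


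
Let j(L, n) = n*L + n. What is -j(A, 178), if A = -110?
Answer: 19402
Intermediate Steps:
j(L, n) = n + L*n (j(L, n) = L*n + n = n + L*n)
-j(A, 178) = -178*(1 - 110) = -178*(-109) = -1*(-19402) = 19402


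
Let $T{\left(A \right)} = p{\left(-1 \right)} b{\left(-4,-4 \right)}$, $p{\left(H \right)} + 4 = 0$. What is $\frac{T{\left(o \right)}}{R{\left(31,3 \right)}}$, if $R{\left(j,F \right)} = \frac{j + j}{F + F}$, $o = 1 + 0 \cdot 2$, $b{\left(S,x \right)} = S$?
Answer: $\frac{48}{31} \approx 1.5484$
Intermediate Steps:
$p{\left(H \right)} = -4$ ($p{\left(H \right)} = -4 + 0 = -4$)
$o = 1$ ($o = 1 + 0 = 1$)
$R{\left(j,F \right)} = \frac{j}{F}$ ($R{\left(j,F \right)} = \frac{2 j}{2 F} = 2 j \frac{1}{2 F} = \frac{j}{F}$)
$T{\left(A \right)} = 16$ ($T{\left(A \right)} = \left(-4\right) \left(-4\right) = 16$)
$\frac{T{\left(o \right)}}{R{\left(31,3 \right)}} = \frac{1}{31 \cdot \frac{1}{3}} \cdot 16 = \frac{1}{\frac{31}{3}} \cdot 16 = \frac{3}{31} \cdot 16 = \frac{48}{31}$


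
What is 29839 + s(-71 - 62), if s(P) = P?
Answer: 29706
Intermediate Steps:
29839 + s(-71 - 62) = 29839 + (-71 - 62) = 29839 - 133 = 29706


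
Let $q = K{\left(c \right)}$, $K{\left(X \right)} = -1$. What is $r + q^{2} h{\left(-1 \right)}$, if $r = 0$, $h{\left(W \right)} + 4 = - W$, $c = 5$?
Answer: $-3$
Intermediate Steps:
$q = -1$
$h{\left(W \right)} = -4 - W$
$r + q^{2} h{\left(-1 \right)} = 0 + \left(-1\right)^{2} \left(-4 - -1\right) = 0 + 1 \left(-4 + 1\right) = 0 + 1 \left(-3\right) = 0 - 3 = -3$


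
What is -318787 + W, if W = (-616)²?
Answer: 60669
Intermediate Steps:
W = 379456
-318787 + W = -318787 + 379456 = 60669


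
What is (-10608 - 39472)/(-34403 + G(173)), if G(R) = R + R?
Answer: 50080/34057 ≈ 1.4705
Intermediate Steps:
G(R) = 2*R
(-10608 - 39472)/(-34403 + G(173)) = (-10608 - 39472)/(-34403 + 2*173) = -50080/(-34403 + 346) = -50080/(-34057) = -50080*(-1/34057) = 50080/34057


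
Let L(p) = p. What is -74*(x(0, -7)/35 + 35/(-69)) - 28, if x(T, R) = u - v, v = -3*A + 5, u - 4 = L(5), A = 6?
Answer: -89302/2415 ≈ -36.978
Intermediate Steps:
u = 9 (u = 4 + 5 = 9)
v = -13 (v = -3*6 + 5 = -18 + 5 = -13)
x(T, R) = 22 (x(T, R) = 9 - 1*(-13) = 9 + 13 = 22)
-74*(x(0, -7)/35 + 35/(-69)) - 28 = -74*(22/35 + 35/(-69)) - 28 = -74*(22*(1/35) + 35*(-1/69)) - 28 = -74*(22/35 - 35/69) - 28 = -74*293/2415 - 28 = -21682/2415 - 28 = -89302/2415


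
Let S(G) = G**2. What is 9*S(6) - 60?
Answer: 264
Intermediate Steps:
9*S(6) - 60 = 9*6**2 - 60 = 9*36 - 60 = 324 - 60 = 264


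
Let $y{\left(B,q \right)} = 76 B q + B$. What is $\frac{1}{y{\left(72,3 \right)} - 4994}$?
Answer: $\frac{1}{11494} \approx 8.7002 \cdot 10^{-5}$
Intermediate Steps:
$y{\left(B,q \right)} = B + 76 B q$ ($y{\left(B,q \right)} = 76 B q + B = B + 76 B q$)
$\frac{1}{y{\left(72,3 \right)} - 4994} = \frac{1}{72 \left(1 + 76 \cdot 3\right) - 4994} = \frac{1}{72 \left(1 + 228\right) - 4994} = \frac{1}{72 \cdot 229 - 4994} = \frac{1}{16488 - 4994} = \frac{1}{11494}$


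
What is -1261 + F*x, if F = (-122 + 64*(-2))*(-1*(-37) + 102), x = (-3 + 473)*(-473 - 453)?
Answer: 15123893739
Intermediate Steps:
x = -435220 (x = 470*(-926) = -435220)
F = -34750 (F = (-122 - 128)*(37 + 102) = -250*139 = -34750)
-1261 + F*x = -1261 - 34750*(-435220) = -1261 + 15123895000 = 15123893739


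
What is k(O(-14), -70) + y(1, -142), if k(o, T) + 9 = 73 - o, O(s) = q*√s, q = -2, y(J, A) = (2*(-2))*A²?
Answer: -80592 + 2*I*√14 ≈ -80592.0 + 7.4833*I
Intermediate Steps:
y(J, A) = -4*A²
O(s) = -2*√s
k(o, T) = 64 - o (k(o, T) = -9 + (73 - o) = 64 - o)
k(O(-14), -70) + y(1, -142) = (64 - (-2)*√(-14)) - 4*(-142)² = (64 - (-2)*I*√14) - 4*20164 = (64 - (-2)*I*√14) - 80656 = (64 + 2*I*√14) - 80656 = -80592 + 2*I*√14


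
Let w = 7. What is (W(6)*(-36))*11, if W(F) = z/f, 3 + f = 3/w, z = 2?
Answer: 308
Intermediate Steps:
f = -18/7 (f = -3 + 3/7 = -18/7 ≈ -2.5714)
W(F) = -7/9 (W(F) = 2/(-18/7) = 2*(-7/18) = -7/9)
(W(6)*(-36))*11 = -7/9*(-36)*11 = 28*11 = 308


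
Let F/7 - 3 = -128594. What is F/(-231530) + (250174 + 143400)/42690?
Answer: 2591020735/197680314 ≈ 13.107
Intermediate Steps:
F = -900137 (F = 21 + 7*(-128594) = 21 - 900158 = -900137)
F/(-231530) + (250174 + 143400)/42690 = -900137/(-231530) + (250174 + 143400)/42690 = -900137*(-1/231530) + 393574*(1/42690) = 900137/231530 + 196787/21345 = 2591020735/197680314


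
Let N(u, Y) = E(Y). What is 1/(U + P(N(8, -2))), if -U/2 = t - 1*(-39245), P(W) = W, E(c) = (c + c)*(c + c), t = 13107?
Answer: -1/104688 ≈ -9.5522e-6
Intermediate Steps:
E(c) = 4*c**2 (E(c) = (2*c)*(2*c) = 4*c**2)
N(u, Y) = 4*Y**2
U = -104704 (U = -2*(13107 - 1*(-39245)) = -2*(13107 + 39245) = -2*52352 = -104704)
1/(U + P(N(8, -2))) = 1/(-104704 + 4*(-2)**2) = 1/(-104704 + 4*4) = 1/(-104704 + 16) = 1/(-104688) = -1/104688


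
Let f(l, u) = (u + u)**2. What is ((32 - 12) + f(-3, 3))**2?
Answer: 3136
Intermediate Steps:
f(l, u) = 4*u**2 (f(l, u) = (2*u)**2 = 4*u**2)
((32 - 12) + f(-3, 3))**2 = ((32 - 12) + 4*3**2)**2 = (20 + 4*9)**2 = (20 + 36)**2 = 56**2 = 3136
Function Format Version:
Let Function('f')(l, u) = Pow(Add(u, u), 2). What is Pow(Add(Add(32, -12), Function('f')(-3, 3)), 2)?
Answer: 3136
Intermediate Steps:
Function('f')(l, u) = Mul(4, Pow(u, 2)) (Function('f')(l, u) = Pow(Mul(2, u), 2) = Mul(4, Pow(u, 2)))
Pow(Add(Add(32, -12), Function('f')(-3, 3)), 2) = Pow(Add(Add(32, -12), Mul(4, Pow(3, 2))), 2) = Pow(Add(20, Mul(4, 9)), 2) = Pow(Add(20, 36), 2) = Pow(56, 2) = 3136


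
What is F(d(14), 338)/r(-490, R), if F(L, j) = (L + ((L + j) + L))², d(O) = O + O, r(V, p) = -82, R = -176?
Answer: -89042/41 ≈ -2171.8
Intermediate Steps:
d(O) = 2*O
F(L, j) = (j + 3*L)² (F(L, j) = (L + (j + 2*L))² = (j + 3*L)²)
F(d(14), 338)/r(-490, R) = (338 + 3*(2*14))²/(-82) = (338 + 3*28)²*(-1/82) = (338 + 84)²*(-1/82) = 422²*(-1/82) = 178084*(-1/82) = -89042/41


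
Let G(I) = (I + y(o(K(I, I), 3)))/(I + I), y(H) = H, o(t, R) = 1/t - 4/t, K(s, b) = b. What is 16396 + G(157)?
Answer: 404157327/24649 ≈ 16397.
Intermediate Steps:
o(t, R) = -3/t (o(t, R) = 1/t - 4/t = -3/t)
G(I) = (I - 3/I)/(2*I) (G(I) = (I - 3/I)/(I + I) = (I - 3/I)/((2*I)) = (I - 3/I)*(1/(2*I)) = (I - 3/I)/(2*I))
16396 + G(157) = 16396 + (½)*(-3 + 157²)/157² = 16396 + (½)*(1/24649)*(-3 + 24649) = 16396 + (½)*(1/24649)*24646 = 16396 + 12323/24649 = 404157327/24649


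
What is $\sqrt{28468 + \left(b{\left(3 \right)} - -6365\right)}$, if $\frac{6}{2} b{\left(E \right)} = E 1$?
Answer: $\sqrt{34834} \approx 186.64$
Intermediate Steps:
$b{\left(E \right)} = \frac{E}{3}$ ($b{\left(E \right)} = \frac{E 1}{3} = \frac{E}{3}$)
$\sqrt{28468 + \left(b{\left(3 \right)} - -6365\right)} = \sqrt{28468 + \left(\frac{1}{3} \cdot 3 - -6365\right)} = \sqrt{28468 + \left(1 + 6365\right)} = \sqrt{28468 + 6366} = \sqrt{34834}$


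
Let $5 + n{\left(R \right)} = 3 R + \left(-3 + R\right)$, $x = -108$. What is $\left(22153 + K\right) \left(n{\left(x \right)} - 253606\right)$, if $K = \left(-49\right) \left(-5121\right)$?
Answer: $-69375389772$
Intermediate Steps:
$K = 250929$
$n{\left(R \right)} = -8 + 4 R$ ($n{\left(R \right)} = -5 + \left(3 R + \left(-3 + R\right)\right) = -5 + \left(-3 + 4 R\right) = -8 + 4 R$)
$\left(22153 + K\right) \left(n{\left(x \right)} - 253606\right) = \left(22153 + 250929\right) \left(\left(-8 + 4 \left(-108\right)\right) - 253606\right) = 273082 \left(\left(-8 - 432\right) - 253606\right) = 273082 \left(-440 - 253606\right) = 273082 \left(-254046\right) = -69375389772$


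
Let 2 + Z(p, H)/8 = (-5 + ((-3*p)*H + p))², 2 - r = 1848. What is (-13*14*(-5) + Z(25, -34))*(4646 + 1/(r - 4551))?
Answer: 1570431952963334/6397 ≈ 2.4549e+11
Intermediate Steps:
r = -1846 (r = 2 - 1*1848 = 2 - 1848 = -1846)
Z(p, H) = -16 + 8*(-5 + p - 3*H*p)² (Z(p, H) = -16 + 8*(-5 + ((-3*p)*H + p))² = -16 + 8*(-5 + (-3*H*p + p))² = -16 + 8*(-5 + (p - 3*H*p))² = -16 + 8*(-5 + p - 3*H*p)²)
(-13*14*(-5) + Z(25, -34))*(4646 + 1/(r - 4551)) = (-13*14*(-5) + (-16 + 8*(5 - 1*25 + 3*(-34)*25)²))*(4646 + 1/(-1846 - 4551)) = (-182*(-5) + (-16 + 8*(5 - 25 - 2550)²))*(4646 + 1/(-6397)) = (910 + (-16 + 8*(-2570)²))*(4646 - 1/6397) = (910 + (-16 + 8*6604900))*(29720461/6397) = (910 + (-16 + 52839200))*(29720461/6397) = (910 + 52839184)*(29720461/6397) = 52840094*(29720461/6397) = 1570431952963334/6397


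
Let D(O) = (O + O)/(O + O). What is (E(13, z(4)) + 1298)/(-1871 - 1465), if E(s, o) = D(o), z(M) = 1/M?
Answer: -433/1112 ≈ -0.38939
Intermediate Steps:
D(O) = 1 (D(O) = (2*O)/((2*O)) = (2*O)*(1/(2*O)) = 1)
z(M) = 1/M
E(s, o) = 1
(E(13, z(4)) + 1298)/(-1871 - 1465) = (1 + 1298)/(-1871 - 1465) = 1299/(-3336) = 1299*(-1/3336) = -433/1112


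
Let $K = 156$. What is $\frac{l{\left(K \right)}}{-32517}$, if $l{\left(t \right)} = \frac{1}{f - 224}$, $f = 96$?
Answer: $\frac{1}{4162176} \approx 2.4026 \cdot 10^{-7}$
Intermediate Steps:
$l{\left(t \right)} = - \frac{1}{128}$ ($l{\left(t \right)} = \frac{1}{96 - 224} = \frac{1}{-128} = - \frac{1}{128}$)
$\frac{l{\left(K \right)}}{-32517} = - \frac{1}{128 \left(-32517\right)} = \left(- \frac{1}{128}\right) \left(- \frac{1}{32517}\right) = \frac{1}{4162176}$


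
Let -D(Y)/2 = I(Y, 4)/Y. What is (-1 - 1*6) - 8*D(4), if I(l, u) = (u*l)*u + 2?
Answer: 257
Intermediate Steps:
I(l, u) = 2 + l*u² (I(l, u) = (l*u)*u + 2 = l*u² + 2 = 2 + l*u²)
D(Y) = -2*(2 + 16*Y)/Y (D(Y) = -2*(2 + Y*4²)/Y = -2*(2 + Y*16)/Y = -2*(2 + 16*Y)/Y)
(-1 - 1*6) - 8*D(4) = (-1 - 1*6) - 8*(-32 - 4/4) = (-1 - 6) - 8*(-32 - 4*¼) = -7 - 8*(-32 - 1) = -7 - 8*(-33) = -7 + 264 = 257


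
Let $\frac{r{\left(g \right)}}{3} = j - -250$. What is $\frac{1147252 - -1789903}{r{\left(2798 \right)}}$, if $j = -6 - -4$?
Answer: $\frac{2937155}{744} \approx 3947.8$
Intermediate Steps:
$j = -2$ ($j = -6 + 4 = -2$)
$r{\left(g \right)} = 744$ ($r{\left(g \right)} = 3 \left(-2 - -250\right) = 3 \left(-2 + 250\right) = 3 \cdot 248 = 744$)
$\frac{1147252 - -1789903}{r{\left(2798 \right)}} = \frac{1147252 - -1789903}{744} = \left(1147252 + 1789903\right) \frac{1}{744} = 2937155 \cdot \frac{1}{744} = \frac{2937155}{744}$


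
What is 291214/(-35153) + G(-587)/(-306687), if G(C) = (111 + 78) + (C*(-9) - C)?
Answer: -89524540045/10780968111 ≈ -8.3039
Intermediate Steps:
G(C) = 189 - 10*C (G(C) = 189 + (-9*C - C) = 189 - 10*C)
291214/(-35153) + G(-587)/(-306687) = 291214/(-35153) + (189 - 10*(-587))/(-306687) = 291214*(-1/35153) + (189 + 5870)*(-1/306687) = -291214/35153 + 6059*(-1/306687) = -291214/35153 - 6059/306687 = -89524540045/10780968111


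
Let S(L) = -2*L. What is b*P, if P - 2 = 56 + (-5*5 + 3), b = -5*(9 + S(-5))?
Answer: -3420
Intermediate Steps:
b = -95 (b = -5*(9 - 2*(-5)) = -5*(9 + 10) = -5*19 = -95)
P = 36 (P = 2 + (56 + (-5*5 + 3)) = 2 + (56 + (-25 + 3)) = 2 + (56 - 22) = 2 + 34 = 36)
b*P = -95*36 = -3420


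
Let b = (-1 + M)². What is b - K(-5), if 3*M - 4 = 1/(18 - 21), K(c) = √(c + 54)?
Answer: -563/81 ≈ -6.9506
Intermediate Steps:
K(c) = √(54 + c)
M = 11/9 (M = 4/3 + 1/(3*(18 - 21)) = 4/3 + (⅓)/(-3) = 4/3 + (⅓)*(-⅓) = 4/3 - ⅑ = 11/9 ≈ 1.2222)
b = 4/81 (b = (-1 + 11/9)² = (2/9)² = 4/81 ≈ 0.049383)
b - K(-5) = 4/81 - √(54 - 5) = 4/81 - √49 = 4/81 - 1*7 = 4/81 - 7 = -563/81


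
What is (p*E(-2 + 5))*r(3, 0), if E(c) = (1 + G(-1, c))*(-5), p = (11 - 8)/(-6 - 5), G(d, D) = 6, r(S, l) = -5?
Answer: -525/11 ≈ -47.727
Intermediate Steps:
p = -3/11 (p = 3/(-11) = 3*(-1/11) = -3/11 ≈ -0.27273)
E(c) = -35 (E(c) = (1 + 6)*(-5) = 7*(-5) = -35)
(p*E(-2 + 5))*r(3, 0) = -3/11*(-35)*(-5) = (105/11)*(-5) = -525/11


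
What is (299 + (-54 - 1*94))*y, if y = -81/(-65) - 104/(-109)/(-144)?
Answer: 23869627/127530 ≈ 187.17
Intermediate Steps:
y = 158077/127530 (y = -81*(-1/65) - 104*(-1/109)*(-1/144) = 81/65 + (104/109)*(-1/144) = 81/65 - 13/1962 = 158077/127530 ≈ 1.2395)
(299 + (-54 - 1*94))*y = (299 + (-54 - 1*94))*(158077/127530) = (299 + (-54 - 94))*(158077/127530) = (299 - 148)*(158077/127530) = 151*(158077/127530) = 23869627/127530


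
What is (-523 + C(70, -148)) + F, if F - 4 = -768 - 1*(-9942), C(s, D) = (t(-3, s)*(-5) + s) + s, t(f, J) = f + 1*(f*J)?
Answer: 9860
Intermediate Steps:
t(f, J) = f + J*f (t(f, J) = f + 1*(J*f) = f + J*f)
C(s, D) = 15 + 17*s (C(s, D) = (-3*(1 + s)*(-5) + s) + s = ((-3 - 3*s)*(-5) + s) + s = ((15 + 15*s) + s) + s = (15 + 16*s) + s = 15 + 17*s)
F = 9178 (F = 4 + (-768 - 1*(-9942)) = 4 + (-768 + 9942) = 4 + 9174 = 9178)
(-523 + C(70, -148)) + F = (-523 + (15 + 17*70)) + 9178 = (-523 + (15 + 1190)) + 9178 = (-523 + 1205) + 9178 = 682 + 9178 = 9860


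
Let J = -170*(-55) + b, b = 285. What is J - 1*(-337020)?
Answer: 346655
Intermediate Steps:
J = 9635 (J = -170*(-55) + 285 = 9350 + 285 = 9635)
J - 1*(-337020) = 9635 - 1*(-337020) = 9635 + 337020 = 346655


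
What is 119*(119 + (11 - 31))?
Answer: 11781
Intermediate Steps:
119*(119 + (11 - 31)) = 119*(119 - 20) = 119*99 = 11781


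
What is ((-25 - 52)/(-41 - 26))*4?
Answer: 308/67 ≈ 4.5970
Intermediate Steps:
((-25 - 52)/(-41 - 26))*4 = -77/(-67)*4 = -77*(-1/67)*4 = (77/67)*4 = 308/67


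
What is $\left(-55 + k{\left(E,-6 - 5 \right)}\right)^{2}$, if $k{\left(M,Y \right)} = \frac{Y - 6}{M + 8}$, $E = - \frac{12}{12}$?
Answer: $\frac{161604}{49} \approx 3298.0$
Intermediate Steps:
$E = -1$ ($E = \left(-12\right) \frac{1}{12} = -1$)
$k{\left(M,Y \right)} = \frac{-6 + Y}{8 + M}$
$\left(-55 + k{\left(E,-6 - 5 \right)}\right)^{2} = \left(-55 + \frac{-6 - 11}{8 - 1}\right)^{2} = \left(-55 + \frac{-6 - 11}{7}\right)^{2} = \left(-55 + \frac{1}{7} \left(-17\right)\right)^{2} = \left(-55 - \frac{17}{7}\right)^{2} = \left(- \frac{402}{7}\right)^{2} = \frac{161604}{49}$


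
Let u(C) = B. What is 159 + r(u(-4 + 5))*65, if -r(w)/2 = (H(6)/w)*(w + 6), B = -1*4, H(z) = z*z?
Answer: 2499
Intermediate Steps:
H(z) = z²
B = -4
u(C) = -4
r(w) = -72*(6 + w)/w (r(w) = -2*6²/w*(w + 6) = -2*36/w*(6 + w) = -72*(6 + w)/w)
159 + r(u(-4 + 5))*65 = 159 + (-72 - 432/(-4))*65 = 159 + (-72 - 432*(-¼))*65 = 159 + (-72 + 108)*65 = 159 + 36*65 = 159 + 2340 = 2499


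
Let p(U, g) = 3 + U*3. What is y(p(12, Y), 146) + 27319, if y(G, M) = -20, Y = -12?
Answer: 27299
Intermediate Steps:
p(U, g) = 3 + 3*U
y(p(12, Y), 146) + 27319 = -20 + 27319 = 27299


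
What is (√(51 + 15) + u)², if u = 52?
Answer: (52 + √66)² ≈ 3614.9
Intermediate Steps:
(√(51 + 15) + u)² = (√(51 + 15) + 52)² = (√66 + 52)² = (52 + √66)²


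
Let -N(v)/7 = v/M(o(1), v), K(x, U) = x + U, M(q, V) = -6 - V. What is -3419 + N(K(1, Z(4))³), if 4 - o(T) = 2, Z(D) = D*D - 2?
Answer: -549334/161 ≈ -3412.0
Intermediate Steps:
Z(D) = -2 + D² (Z(D) = D² - 2 = -2 + D²)
o(T) = 2 (o(T) = 4 - 1*2 = 4 - 2 = 2)
K(x, U) = U + x
N(v) = -7*v/(-6 - v)
-3419 + N(K(1, Z(4))³) = -3419 + 7*((-2 + 4²) + 1)³/(6 + ((-2 + 4²) + 1)³) = -3419 + 7*((-2 + 16) + 1)³/(6 + ((-2 + 16) + 1)³) = -3419 + 7*(14 + 1)³/(6 + (14 + 1)³) = -3419 + 7*15³/(6 + 15³) = -3419 + 7*3375/(6 + 3375) = -3419 + 7*3375/3381 = -3419 + 7*3375*(1/3381) = -3419 + 1125/161 = -549334/161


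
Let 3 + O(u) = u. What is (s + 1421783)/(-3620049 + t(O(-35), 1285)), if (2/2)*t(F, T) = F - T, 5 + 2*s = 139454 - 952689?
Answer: -1015163/3621372 ≈ -0.28033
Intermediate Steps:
O(u) = -3 + u
s = -406620 (s = -5/2 + (139454 - 952689)/2 = -5/2 + (½)*(-813235) = -5/2 - 813235/2 = -406620)
t(F, T) = F - T
(s + 1421783)/(-3620049 + t(O(-35), 1285)) = (-406620 + 1421783)/(-3620049 + ((-3 - 35) - 1*1285)) = 1015163/(-3620049 + (-38 - 1285)) = 1015163/(-3620049 - 1323) = 1015163/(-3621372) = 1015163*(-1/3621372) = -1015163/3621372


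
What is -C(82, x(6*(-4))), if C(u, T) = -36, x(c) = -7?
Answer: 36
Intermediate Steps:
-C(82, x(6*(-4))) = -1*(-36) = 36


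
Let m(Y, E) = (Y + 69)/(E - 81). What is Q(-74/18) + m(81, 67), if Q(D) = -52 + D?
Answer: -4210/63 ≈ -66.825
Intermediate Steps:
m(Y, E) = (69 + Y)/(-81 + E)
Q(-74/18) + m(81, 67) = (-52 - 74/18) + (69 + 81)/(-81 + 67) = (-52 - 74*1/18) + 150/(-14) = (-52 - 37/9) - 1/14*150 = -505/9 - 75/7 = -4210/63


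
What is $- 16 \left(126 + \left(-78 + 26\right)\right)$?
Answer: $-1184$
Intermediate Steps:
$- 16 \left(126 + \left(-78 + 26\right)\right) = - 16 \left(126 - 52\right) = \left(-16\right) 74 = -1184$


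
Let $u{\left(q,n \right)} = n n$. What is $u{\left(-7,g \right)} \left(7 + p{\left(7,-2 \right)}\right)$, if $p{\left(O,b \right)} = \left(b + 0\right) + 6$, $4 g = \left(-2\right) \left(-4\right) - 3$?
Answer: $\frac{275}{16} \approx 17.188$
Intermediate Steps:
$g = \frac{5}{4}$ ($g = \frac{\left(-2\right) \left(-4\right) - 3}{4} = \frac{8 - 3}{4} = \frac{1}{4} \cdot 5 = \frac{5}{4} \approx 1.25$)
$u{\left(q,n \right)} = n^{2}$
$p{\left(O,b \right)} = 6 + b$ ($p{\left(O,b \right)} = b + 6 = 6 + b$)
$u{\left(-7,g \right)} \left(7 + p{\left(7,-2 \right)}\right) = \left(\frac{5}{4}\right)^{2} \left(7 + \left(6 - 2\right)\right) = \frac{25 \left(7 + 4\right)}{16} = \frac{25}{16} \cdot 11 = \frac{275}{16}$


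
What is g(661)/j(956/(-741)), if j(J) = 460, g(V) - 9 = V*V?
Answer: 43693/46 ≈ 949.85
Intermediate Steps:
g(V) = 9 + V² (g(V) = 9 + V*V = 9 + V²)
g(661)/j(956/(-741)) = (9 + 661²)/460 = (9 + 436921)*(1/460) = 436930*(1/460) = 43693/46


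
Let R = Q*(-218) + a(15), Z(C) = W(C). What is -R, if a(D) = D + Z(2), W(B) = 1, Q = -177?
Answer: -38602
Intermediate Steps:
Z(C) = 1
a(D) = 1 + D (a(D) = D + 1 = 1 + D)
R = 38602 (R = -177*(-218) + (1 + 15) = 38586 + 16 = 38602)
-R = -1*38602 = -38602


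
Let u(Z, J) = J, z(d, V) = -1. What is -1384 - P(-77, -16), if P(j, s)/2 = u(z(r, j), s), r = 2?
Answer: -1352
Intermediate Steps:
P(j, s) = 2*s
-1384 - P(-77, -16) = -1384 - 2*(-16) = -1384 - 1*(-32) = -1384 + 32 = -1352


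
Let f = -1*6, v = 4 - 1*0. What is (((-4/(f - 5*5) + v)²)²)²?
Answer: 72057594037927936/852891037441 ≈ 84486.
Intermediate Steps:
v = 4 (v = 4 + 0 = 4)
f = -6
(((-4/(f - 5*5) + v)²)²)² = (((-4/(-6 - 5*5) + 4)²)²)² = (((-4/(-6 - 25) + 4)²)²)² = (((-4/(-31) + 4)²)²)² = (((-4*(-1/31) + 4)²)²)² = (((4/31 + 4)²)²)² = (((128/31)²)²)² = ((16384/961)²)² = (268435456/923521)² = 72057594037927936/852891037441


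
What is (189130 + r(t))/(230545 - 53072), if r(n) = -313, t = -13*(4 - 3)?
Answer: 188817/177473 ≈ 1.0639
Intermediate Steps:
t = -13 (t = -13*1 = -13)
(189130 + r(t))/(230545 - 53072) = (189130 - 313)/(230545 - 53072) = 188817/177473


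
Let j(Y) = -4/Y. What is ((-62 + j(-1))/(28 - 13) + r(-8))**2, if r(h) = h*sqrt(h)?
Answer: -111836/225 + 1856*I*sqrt(2)/15 ≈ -497.05 + 174.99*I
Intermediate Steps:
r(h) = h**(3/2)
((-62 + j(-1))/(28 - 13) + r(-8))**2 = ((-62 - 4/(-1))/(28 - 13) + (-8)**(3/2))**2 = ((-62 - 4*(-1))/15 - 16*I*sqrt(2))**2 = ((-62 + 4)*(1/15) - 16*I*sqrt(2))**2 = (-58*1/15 - 16*I*sqrt(2))**2 = (-58/15 - 16*I*sqrt(2))**2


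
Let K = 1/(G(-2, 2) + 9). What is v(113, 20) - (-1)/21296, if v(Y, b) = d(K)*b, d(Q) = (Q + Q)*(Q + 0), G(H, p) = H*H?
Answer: 852009/3599024 ≈ 0.23673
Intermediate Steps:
G(H, p) = H²
K = 1/13 (K = 1/((-2)² + 9) = 1/(4 + 9) = 1/13 ≈ 0.076923)
d(Q) = 2*Q² (d(Q) = (2*Q)*Q = 2*Q²)
v(Y, b) = 2*b/169 (v(Y, b) = (2*(1/13)²)*b = (2*(1/169))*b = 2*b/169)
v(113, 20) - (-1)/21296 = (2/169)*20 - (-1)/21296 = 40/169 - (-1)/21296 = 40/169 - 1*(-1/21296) = 40/169 + 1/21296 = 852009/3599024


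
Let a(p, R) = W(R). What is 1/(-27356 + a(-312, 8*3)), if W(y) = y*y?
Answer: -1/26780 ≈ -3.7341e-5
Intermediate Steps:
W(y) = y²
a(p, R) = R²
1/(-27356 + a(-312, 8*3)) = 1/(-27356 + (8*3)²) = 1/(-27356 + 24²) = 1/(-27356 + 576) = 1/(-26780) = -1/26780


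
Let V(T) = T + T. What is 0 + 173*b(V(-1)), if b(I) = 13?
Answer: 2249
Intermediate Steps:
V(T) = 2*T
0 + 173*b(V(-1)) = 0 + 173*13 = 0 + 2249 = 2249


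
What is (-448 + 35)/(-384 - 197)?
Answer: 59/83 ≈ 0.71084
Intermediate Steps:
(-448 + 35)/(-384 - 197) = -413/(-581) = -413*(-1/581) = 59/83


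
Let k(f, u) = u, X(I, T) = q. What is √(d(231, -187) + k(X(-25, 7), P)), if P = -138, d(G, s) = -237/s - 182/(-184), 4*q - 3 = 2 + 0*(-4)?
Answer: I*√10044258631/8602 ≈ 11.651*I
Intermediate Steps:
q = 5/4 (q = ¾ + (2 + 0*(-4))/4 = ¾ + (2 + 0)/4 = ¾ + (¼)*2 = ¾ + ½ = 5/4 ≈ 1.2500)
d(G, s) = 91/92 - 237/s (d(G, s) = -237/s - 182*(-1/184) = -237/s + 91/92 = 91/92 - 237/s)
X(I, T) = 5/4
√(d(231, -187) + k(X(-25, 7), P)) = √((91/92 - 237/(-187)) - 138) = √((91/92 - 237*(-1/187)) - 138) = √((91/92 + 237/187) - 138) = √(38821/17204 - 138) = √(-2335331/17204) = I*√10044258631/8602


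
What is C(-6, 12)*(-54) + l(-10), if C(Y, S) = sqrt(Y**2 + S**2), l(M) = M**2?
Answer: 100 - 324*sqrt(5) ≈ -624.49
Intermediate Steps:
C(Y, S) = sqrt(S**2 + Y**2)
C(-6, 12)*(-54) + l(-10) = sqrt(12**2 + (-6)**2)*(-54) + (-10)**2 = sqrt(144 + 36)*(-54) + 100 = sqrt(180)*(-54) + 100 = (6*sqrt(5))*(-54) + 100 = -324*sqrt(5) + 100 = 100 - 324*sqrt(5)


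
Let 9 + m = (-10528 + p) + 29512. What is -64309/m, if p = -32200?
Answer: 64309/13225 ≈ 4.8627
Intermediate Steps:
m = -13225 (m = -9 + ((-10528 - 32200) + 29512) = -9 + (-42728 + 29512) = -9 - 13216 = -13225)
-64309/m = -64309/(-13225) = -64309*(-1/13225) = 64309/13225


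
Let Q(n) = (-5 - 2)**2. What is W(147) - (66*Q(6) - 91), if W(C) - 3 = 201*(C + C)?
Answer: 55954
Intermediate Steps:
Q(n) = 49 (Q(n) = (-7)**2 = 49)
W(C) = 3 + 402*C (W(C) = 3 + 201*(C + C) = 3 + 201*(2*C) = 3 + 402*C)
W(147) - (66*Q(6) - 91) = (3 + 402*147) - (66*49 - 91) = (3 + 59094) - (3234 - 91) = 59097 - 1*3143 = 59097 - 3143 = 55954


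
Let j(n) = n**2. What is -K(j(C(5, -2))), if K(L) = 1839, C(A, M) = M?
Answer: -1839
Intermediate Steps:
-K(j(C(5, -2))) = -1*1839 = -1839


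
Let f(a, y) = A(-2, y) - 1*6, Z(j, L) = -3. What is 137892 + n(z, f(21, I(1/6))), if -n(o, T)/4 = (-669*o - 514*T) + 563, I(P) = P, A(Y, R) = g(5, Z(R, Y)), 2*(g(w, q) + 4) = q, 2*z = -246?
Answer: -217152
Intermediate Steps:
z = -123 (z = (½)*(-246) = -123)
g(w, q) = -4 + q/2
A(Y, R) = -11/2 (A(Y, R) = -4 + (½)*(-3) = -4 - 3/2 = -11/2)
f(a, y) = -23/2 (f(a, y) = -11/2 - 1*6 = -11/2 - 6 = -23/2)
n(o, T) = -2252 + 2056*T + 2676*o (n(o, T) = -4*((-669*o - 514*T) + 563) = -4*(563 - 669*o - 514*T) = -2252 + 2056*T + 2676*o)
137892 + n(z, f(21, I(1/6))) = 137892 + (-2252 + 2056*(-23/2) + 2676*(-123)) = 137892 + (-2252 - 23644 - 329148) = 137892 - 355044 = -217152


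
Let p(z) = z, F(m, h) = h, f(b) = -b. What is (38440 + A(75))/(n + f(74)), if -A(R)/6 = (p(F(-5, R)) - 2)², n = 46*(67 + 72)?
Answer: 3233/3160 ≈ 1.0231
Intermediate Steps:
n = 6394 (n = 46*139 = 6394)
A(R) = -6*(-2 + R)² (A(R) = -6*(R - 2)² = -6*(-2 + R)²)
(38440 + A(75))/(n + f(74)) = (38440 - 6*(-2 + 75)²)/(6394 - 1*74) = (38440 - 6*73²)/(6394 - 74) = (38440 - 6*5329)/6320 = (38440 - 31974)*(1/6320) = 6466*(1/6320) = 3233/3160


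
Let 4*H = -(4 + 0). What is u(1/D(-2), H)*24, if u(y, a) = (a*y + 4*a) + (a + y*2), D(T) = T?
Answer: -132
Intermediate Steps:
H = -1 (H = (-(4 + 0))/4 = (-1*4)/4 = (1/4)*(-4) = -1)
u(y, a) = 2*y + 5*a + a*y (u(y, a) = (4*a + a*y) + (a + 2*y) = 2*y + 5*a + a*y)
u(1/D(-2), H)*24 = (2/(-2) + 5*(-1) - 1/(-2))*24 = (2*(-1/2) - 5 - 1*(-1/2))*24 = (-1 - 5 + 1/2)*24 = -11/2*24 = -132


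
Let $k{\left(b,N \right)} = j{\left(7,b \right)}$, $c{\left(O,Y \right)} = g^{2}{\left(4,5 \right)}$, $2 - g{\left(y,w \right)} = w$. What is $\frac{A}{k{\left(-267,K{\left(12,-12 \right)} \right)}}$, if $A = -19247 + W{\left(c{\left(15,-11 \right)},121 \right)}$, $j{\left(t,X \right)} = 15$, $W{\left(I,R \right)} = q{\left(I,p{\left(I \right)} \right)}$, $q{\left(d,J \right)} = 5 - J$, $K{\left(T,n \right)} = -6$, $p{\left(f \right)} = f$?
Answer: $- \frac{6417}{5} \approx -1283.4$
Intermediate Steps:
$g{\left(y,w \right)} = 2 - w$
$c{\left(O,Y \right)} = 9$ ($c{\left(O,Y \right)} = \left(2 - 5\right)^{2} = \left(-3\right)^{2} = 9$)
$W{\left(I,R \right)} = 5 - I$
$k{\left(b,N \right)} = 15$
$A = -19251$ ($A = -19247 + \left(5 - 9\right) = -19247 - 4 = -19251$)
$\frac{A}{k{\left(-267,K{\left(12,-12 \right)} \right)}} = - \frac{19251}{15} = \left(-19251\right) \frac{1}{15} = - \frac{6417}{5}$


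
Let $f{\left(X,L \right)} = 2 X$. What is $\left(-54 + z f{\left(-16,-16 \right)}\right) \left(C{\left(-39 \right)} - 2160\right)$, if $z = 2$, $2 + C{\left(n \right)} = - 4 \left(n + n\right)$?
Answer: $218300$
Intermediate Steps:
$C{\left(n \right)} = -2 - 8 n$ ($C{\left(n \right)} = -2 - 4 \left(n + n\right) = -2 - 4 \cdot 2 n = -2 - 8 n$)
$\left(-54 + z f{\left(-16,-16 \right)}\right) \left(C{\left(-39 \right)} - 2160\right) = \left(-54 + 2 \cdot 2 \left(-16\right)\right) \left(\left(-2 - -312\right) - 2160\right) = \left(-54 + 2 \left(-32\right)\right) \left(\left(-2 + 312\right) - 2160\right) = \left(-54 - 64\right) \left(310 - 2160\right) = \left(-118\right) \left(-1850\right) = 218300$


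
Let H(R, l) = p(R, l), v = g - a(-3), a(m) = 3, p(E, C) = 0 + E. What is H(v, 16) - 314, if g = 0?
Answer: -317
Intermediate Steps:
p(E, C) = E
v = -3 (v = 0 - 1*3 = 0 - 3 = -3)
H(R, l) = R
H(v, 16) - 314 = -3 - 314 = -317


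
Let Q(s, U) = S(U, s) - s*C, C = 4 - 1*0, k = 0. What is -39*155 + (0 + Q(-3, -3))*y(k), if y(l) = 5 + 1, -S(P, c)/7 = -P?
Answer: -6099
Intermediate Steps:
S(P, c) = 7*P (S(P, c) = -(-7)*P = 7*P)
C = 4 (C = 4 + 0 = 4)
Q(s, U) = -4*s + 7*U (Q(s, U) = 7*U - s*4 = 7*U - 4*s = -4*s + 7*U)
y(l) = 6
-39*155 + (0 + Q(-3, -3))*y(k) = -39*155 + (0 + (-4*(-3) + 7*(-3)))*6 = -6045 + (0 + (12 - 21))*6 = -6045 + (0 - 9)*6 = -6045 - 9*6 = -6045 - 54 = -6099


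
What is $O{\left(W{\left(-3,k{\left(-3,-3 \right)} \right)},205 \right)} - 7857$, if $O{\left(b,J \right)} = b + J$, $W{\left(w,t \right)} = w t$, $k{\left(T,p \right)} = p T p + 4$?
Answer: $-7583$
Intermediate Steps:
$k{\left(T,p \right)} = 4 + T p^{2}$ ($k{\left(T,p \right)} = T p p + 4 = T p^{2} + 4 = 4 + T p^{2}$)
$W{\left(w,t \right)} = t w$
$O{\left(b,J \right)} = J + b$
$O{\left(W{\left(-3,k{\left(-3,-3 \right)} \right)},205 \right)} - 7857 = \left(205 + \left(4 - 3 \left(-3\right)^{2}\right) \left(-3\right)\right) - 7857 = \left(205 + \left(4 - 27\right) \left(-3\right)\right) - 7857 = \left(205 - -69\right) - 7857 = \left(205 + 69\right) - 7857 = 274 - 7857 = -7583$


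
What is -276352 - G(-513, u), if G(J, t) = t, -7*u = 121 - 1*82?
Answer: -1934425/7 ≈ -2.7635e+5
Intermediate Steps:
u = -39/7 (u = -(121 - 1*82)/7 = -(121 - 82)/7 = -⅐*39 = -39/7 ≈ -5.5714)
-276352 - G(-513, u) = -276352 - 1*(-39/7) = -276352 + 39/7 = -1934425/7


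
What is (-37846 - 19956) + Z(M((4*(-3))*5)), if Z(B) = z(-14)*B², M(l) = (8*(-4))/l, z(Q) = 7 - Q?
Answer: -4334702/75 ≈ -57796.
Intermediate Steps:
M(l) = -32/l
Z(B) = 21*B² (Z(B) = (7 - 1*(-14))*B² = (7 + 14)*B² = 21*B²)
(-37846 - 19956) + Z(M((4*(-3))*5)) = (-37846 - 19956) + 21*(-32/((4*(-3))*5))² = -57802 + 21*(-32/((-12*5)))² = -57802 + 21*(-32/(-60))² = -57802 + 21*(-32*(-1/60))² = -57802 + 21*(8/15)² = -57802 + 21*(64/225) = -57802 + 448/75 = -4334702/75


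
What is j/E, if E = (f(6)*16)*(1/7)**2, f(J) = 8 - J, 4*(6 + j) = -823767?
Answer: -40365759/128 ≈ -3.1536e+5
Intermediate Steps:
j = -823791/4 (j = -6 + (1/4)*(-823767) = -6 - 823767/4 = -823791/4 ≈ -2.0595e+5)
E = 32/49 (E = ((8 - 1*6)*16)*(1/7)**2 = ((8 - 6)*16)*(1/7)**2 = (2*16)*(1/49) = 32*(1/49) = 32/49 ≈ 0.65306)
j/E = -823791/(4*32/49) = -823791/4*49/32 = -40365759/128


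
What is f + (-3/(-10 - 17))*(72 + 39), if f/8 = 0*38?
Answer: 37/3 ≈ 12.333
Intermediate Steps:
f = 0 (f = 8*(0*38) = 8*0 = 0)
f + (-3/(-10 - 17))*(72 + 39) = 0 + (-3/(-10 - 17))*(72 + 39) = 0 + (-3/(-27))*111 = 0 - 1/27*(-3)*111 = 0 + (⅑)*111 = 0 + 37/3 = 37/3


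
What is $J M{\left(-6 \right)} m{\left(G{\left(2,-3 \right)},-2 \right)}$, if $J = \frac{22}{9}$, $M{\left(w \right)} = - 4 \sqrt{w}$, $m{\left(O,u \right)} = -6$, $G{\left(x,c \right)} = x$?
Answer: $\frac{176 i \sqrt{6}}{3} \approx 143.7 i$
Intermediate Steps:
$J = \frac{22}{9}$ ($J = 22 \cdot \frac{1}{9} = \frac{22}{9} \approx 2.4444$)
$J M{\left(-6 \right)} m{\left(G{\left(2,-3 \right)},-2 \right)} = \frac{22 \left(- 4 \sqrt{-6}\right)}{9} \left(-6\right) = \frac{22 \left(- 4 i \sqrt{6}\right)}{9} \left(-6\right) = - \frac{88 i \sqrt{6}}{9} \left(-6\right) = \frac{176 i \sqrt{6}}{3}$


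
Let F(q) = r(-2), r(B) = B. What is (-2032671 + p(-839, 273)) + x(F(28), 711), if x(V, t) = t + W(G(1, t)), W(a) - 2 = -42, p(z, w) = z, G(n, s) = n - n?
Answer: -2032839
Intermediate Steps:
G(n, s) = 0
W(a) = -40 (W(a) = 2 - 42 = -40)
F(q) = -2
x(V, t) = -40 + t (x(V, t) = t - 40 = -40 + t)
(-2032671 + p(-839, 273)) + x(F(28), 711) = (-2032671 - 839) + (-40 + 711) = -2033510 + 671 = -2032839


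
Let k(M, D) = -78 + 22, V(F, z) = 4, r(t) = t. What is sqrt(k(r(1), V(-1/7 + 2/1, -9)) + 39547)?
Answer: sqrt(39491) ≈ 198.72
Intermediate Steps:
k(M, D) = -56
sqrt(k(r(1), V(-1/7 + 2/1, -9)) + 39547) = sqrt(-56 + 39547) = sqrt(39491)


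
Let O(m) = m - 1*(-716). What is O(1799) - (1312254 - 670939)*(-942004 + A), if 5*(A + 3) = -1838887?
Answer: 839984385001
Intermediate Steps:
A = -1838902/5 (A = -3 + (⅕)*(-1838887) = -3 - 1838887/5 = -1838902/5 ≈ -3.6778e+5)
O(m) = 716 + m (O(m) = m + 716 = 716 + m)
O(1799) - (1312254 - 670939)*(-942004 + A) = (716 + 1799) - (1312254 - 670939)*(-942004 - 1838902/5) = 2515 - 641315*(-6548922)/5 = 2515 - 1*(-839984382486) = 2515 + 839984382486 = 839984385001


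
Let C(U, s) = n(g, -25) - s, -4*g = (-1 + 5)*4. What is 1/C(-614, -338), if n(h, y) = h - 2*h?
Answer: 1/342 ≈ 0.0029240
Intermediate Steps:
g = -4 (g = -(-1 + 5)*4/4 = -4 ≈ -4.0000)
n(h, y) = -h
C(U, s) = 4 - s (C(U, s) = -1*(-4) - s = 4 - s)
1/C(-614, -338) = 1/(4 - 1*(-338)) = 1/(4 + 338) = 1/342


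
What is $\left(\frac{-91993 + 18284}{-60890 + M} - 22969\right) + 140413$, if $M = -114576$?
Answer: $\frac{20607502613}{175466} \approx 1.1744 \cdot 10^{5}$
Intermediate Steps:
$\left(\frac{-91993 + 18284}{-60890 + M} - 22969\right) + 140413 = \left(\frac{-91993 + 18284}{-60890 - 114576} - 22969\right) + 140413 = \left(- \frac{73709}{-175466} - 22969\right) + 140413 = \left(\left(-73709\right) \left(- \frac{1}{175466}\right) - 22969\right) + 140413 = \left(\frac{73709}{175466} - 22969\right) + 140413 = - \frac{4030204845}{175466} + 140413 = \frac{20607502613}{175466}$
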